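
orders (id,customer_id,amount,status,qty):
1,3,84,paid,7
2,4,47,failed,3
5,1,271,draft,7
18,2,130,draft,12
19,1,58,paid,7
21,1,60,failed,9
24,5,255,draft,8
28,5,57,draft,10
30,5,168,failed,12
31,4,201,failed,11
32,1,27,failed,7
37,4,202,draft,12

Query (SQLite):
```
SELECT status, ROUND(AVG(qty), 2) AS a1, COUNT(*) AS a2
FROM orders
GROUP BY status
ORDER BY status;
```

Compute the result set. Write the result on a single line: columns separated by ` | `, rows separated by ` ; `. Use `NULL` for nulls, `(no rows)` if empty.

Group orders by status.
Per group compute: ROUND(AVG(qty), 2), COUNT(*).
  draft: ids {5, 18, 24, 28, 37} → ROUND(AVG(qty), 2)=9.8, COUNT(*)=5
  failed: ids {2, 21, 30, 31, 32} → ROUND(AVG(qty), 2)=8.4, COUNT(*)=5
  paid: ids {1, 19} → ROUND(AVG(qty), 2)=7, COUNT(*)=2

draft | 9.8 | 5 ; failed | 8.4 | 5 ; paid | 7 | 2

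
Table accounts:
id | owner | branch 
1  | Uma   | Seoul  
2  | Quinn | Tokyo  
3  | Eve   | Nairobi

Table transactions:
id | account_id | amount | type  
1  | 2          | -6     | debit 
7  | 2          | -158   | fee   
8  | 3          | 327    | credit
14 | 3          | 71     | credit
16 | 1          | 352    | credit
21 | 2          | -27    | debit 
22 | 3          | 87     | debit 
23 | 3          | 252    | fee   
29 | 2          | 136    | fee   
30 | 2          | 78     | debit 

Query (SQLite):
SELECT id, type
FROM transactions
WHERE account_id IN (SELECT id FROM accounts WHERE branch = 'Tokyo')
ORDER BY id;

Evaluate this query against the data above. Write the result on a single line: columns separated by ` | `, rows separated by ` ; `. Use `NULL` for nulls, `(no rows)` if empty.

1 | debit ; 7 | fee ; 21 | debit ; 29 | fee ; 30 | debit

Inner query: accounts.id where branch = 'Tokyo'.
Outer: keep transactions rows whose account_id is in that set.
Inner query → {2}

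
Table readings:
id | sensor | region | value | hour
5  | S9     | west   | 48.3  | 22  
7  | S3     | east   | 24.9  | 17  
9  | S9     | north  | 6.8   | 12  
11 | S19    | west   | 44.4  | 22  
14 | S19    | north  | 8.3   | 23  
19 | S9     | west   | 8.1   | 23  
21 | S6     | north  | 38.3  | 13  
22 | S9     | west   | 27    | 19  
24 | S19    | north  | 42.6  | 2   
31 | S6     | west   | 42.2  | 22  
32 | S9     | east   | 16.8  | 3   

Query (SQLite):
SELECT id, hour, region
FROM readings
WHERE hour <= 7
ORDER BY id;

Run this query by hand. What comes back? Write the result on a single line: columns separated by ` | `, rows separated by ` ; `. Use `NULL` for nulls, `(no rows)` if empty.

hour <= 7: ids {24, 32}

24 | 2 | north ; 32 | 3 | east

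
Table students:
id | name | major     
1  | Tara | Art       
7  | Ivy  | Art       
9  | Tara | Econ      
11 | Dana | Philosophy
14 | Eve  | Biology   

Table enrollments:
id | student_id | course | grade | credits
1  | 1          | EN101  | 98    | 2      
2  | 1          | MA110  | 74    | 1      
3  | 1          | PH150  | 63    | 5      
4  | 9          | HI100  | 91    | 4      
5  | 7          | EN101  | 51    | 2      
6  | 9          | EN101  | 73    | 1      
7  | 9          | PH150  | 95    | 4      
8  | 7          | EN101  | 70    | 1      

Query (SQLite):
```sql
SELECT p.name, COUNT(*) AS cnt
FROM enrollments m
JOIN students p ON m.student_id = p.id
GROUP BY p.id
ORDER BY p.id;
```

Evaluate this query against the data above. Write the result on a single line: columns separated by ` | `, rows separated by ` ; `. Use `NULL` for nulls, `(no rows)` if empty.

Join each enrollments row to its students via student_id.
Group joined rows by students.id; compute COUNT(*) per group.
  1: ids {1, 2, 3} → COUNT(*)=3
  7: ids {5, 8} → COUNT(*)=2
  9: ids {4, 6, 7} → COUNT(*)=3

Tara | 3 ; Ivy | 2 ; Tara | 3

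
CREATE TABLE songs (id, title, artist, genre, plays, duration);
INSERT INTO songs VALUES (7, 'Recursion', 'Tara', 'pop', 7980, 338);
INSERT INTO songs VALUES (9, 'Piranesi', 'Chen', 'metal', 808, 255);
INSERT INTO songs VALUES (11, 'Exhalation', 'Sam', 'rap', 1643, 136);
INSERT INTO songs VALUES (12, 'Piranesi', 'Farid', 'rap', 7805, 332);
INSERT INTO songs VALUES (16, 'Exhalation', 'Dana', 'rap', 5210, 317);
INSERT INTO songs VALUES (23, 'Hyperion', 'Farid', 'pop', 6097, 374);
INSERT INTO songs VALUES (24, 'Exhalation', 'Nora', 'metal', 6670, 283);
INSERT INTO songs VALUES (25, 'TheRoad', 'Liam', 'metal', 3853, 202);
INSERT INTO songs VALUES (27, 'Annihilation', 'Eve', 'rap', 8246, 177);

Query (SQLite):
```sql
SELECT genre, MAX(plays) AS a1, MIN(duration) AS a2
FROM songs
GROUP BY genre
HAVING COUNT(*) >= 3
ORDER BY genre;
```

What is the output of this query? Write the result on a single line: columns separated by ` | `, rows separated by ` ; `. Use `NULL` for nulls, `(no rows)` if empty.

metal | 6670 | 202 ; rap | 8246 | 136

Group songs by genre.
Per group compute: MAX(plays), MIN(duration).
HAVING: drop groups with fewer than 3 rows.
  metal: ids {9, 24, 25} → MAX(plays)=6670, MIN(duration)=202
  pop: ids {7, 23} → MAX(plays)=7980, MIN(duration)=338
  rap: ids {11, 12, 16, 27} → MAX(plays)=8246, MIN(duration)=136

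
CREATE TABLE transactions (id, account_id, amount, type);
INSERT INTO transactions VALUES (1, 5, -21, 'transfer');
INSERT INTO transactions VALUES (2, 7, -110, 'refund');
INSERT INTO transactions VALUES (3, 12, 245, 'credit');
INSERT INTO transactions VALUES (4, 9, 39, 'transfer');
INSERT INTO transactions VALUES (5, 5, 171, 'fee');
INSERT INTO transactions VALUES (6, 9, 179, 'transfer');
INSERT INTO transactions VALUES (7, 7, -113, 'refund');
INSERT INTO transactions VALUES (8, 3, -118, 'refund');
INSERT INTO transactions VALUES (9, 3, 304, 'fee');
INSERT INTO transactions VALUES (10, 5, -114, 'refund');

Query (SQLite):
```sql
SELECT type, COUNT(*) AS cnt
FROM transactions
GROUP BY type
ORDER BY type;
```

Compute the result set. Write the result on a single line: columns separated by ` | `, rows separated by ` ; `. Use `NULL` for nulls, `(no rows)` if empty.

Partition transactions by type; compute COUNT(*) within each group.
  credit: ids {3} → COUNT(*)=1
  fee: ids {5, 9} → COUNT(*)=2
  refund: ids {2, 7, 8, 10} → COUNT(*)=4
  transfer: ids {1, 4, 6} → COUNT(*)=3

credit | 1 ; fee | 2 ; refund | 4 ; transfer | 3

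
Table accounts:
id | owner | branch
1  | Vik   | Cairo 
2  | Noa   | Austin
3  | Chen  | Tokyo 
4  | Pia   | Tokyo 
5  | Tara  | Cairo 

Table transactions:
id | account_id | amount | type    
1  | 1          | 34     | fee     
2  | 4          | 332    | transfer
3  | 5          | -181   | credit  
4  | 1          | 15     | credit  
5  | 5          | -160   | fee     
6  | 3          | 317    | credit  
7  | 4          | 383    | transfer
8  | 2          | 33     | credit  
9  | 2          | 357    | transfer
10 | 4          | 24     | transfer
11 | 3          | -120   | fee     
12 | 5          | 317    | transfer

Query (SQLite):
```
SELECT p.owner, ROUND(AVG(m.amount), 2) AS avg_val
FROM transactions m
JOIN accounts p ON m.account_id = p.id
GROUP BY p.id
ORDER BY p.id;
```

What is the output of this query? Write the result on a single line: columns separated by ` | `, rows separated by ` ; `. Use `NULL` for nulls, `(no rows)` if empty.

Vik | 24.5 ; Noa | 195 ; Chen | 98.5 ; Pia | 246.33 ; Tara | -8

Join each transactions row to its accounts via account_id.
Group joined rows by accounts.id; compute ROUND(AVG(m.amount), 2) per group.
  1: ids {1, 4} → ROUND(AVG(m.amount), 2)=24.5
  2: ids {8, 9} → ROUND(AVG(m.amount), 2)=195
  3: ids {6, 11} → ROUND(AVG(m.amount), 2)=98.5
  4: ids {2, 7, 10} → ROUND(AVG(m.amount), 2)=246.33
  5: ids {3, 5, 12} → ROUND(AVG(m.amount), 2)=-8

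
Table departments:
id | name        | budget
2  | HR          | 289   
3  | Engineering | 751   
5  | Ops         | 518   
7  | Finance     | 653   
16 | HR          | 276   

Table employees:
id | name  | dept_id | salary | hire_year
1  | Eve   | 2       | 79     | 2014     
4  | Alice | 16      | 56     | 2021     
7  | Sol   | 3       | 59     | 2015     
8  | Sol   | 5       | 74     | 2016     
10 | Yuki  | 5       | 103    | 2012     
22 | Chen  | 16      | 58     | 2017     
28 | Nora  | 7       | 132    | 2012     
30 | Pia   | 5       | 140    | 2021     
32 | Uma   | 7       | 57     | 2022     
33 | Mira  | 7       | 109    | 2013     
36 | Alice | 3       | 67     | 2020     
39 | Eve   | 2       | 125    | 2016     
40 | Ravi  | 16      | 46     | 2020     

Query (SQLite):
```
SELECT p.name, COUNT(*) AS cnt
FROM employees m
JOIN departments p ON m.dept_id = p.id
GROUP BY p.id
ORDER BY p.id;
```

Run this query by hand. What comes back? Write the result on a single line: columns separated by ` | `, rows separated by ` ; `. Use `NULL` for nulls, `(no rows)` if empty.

HR | 2 ; Engineering | 2 ; Ops | 3 ; Finance | 3 ; HR | 3

Join each employees row to its departments via dept_id.
Group joined rows by departments.id; compute COUNT(*) per group.
  2: ids {1, 39} → COUNT(*)=2
  3: ids {7, 36} → COUNT(*)=2
  5: ids {8, 10, 30} → COUNT(*)=3
  7: ids {28, 32, 33} → COUNT(*)=3
  16: ids {4, 22, 40} → COUNT(*)=3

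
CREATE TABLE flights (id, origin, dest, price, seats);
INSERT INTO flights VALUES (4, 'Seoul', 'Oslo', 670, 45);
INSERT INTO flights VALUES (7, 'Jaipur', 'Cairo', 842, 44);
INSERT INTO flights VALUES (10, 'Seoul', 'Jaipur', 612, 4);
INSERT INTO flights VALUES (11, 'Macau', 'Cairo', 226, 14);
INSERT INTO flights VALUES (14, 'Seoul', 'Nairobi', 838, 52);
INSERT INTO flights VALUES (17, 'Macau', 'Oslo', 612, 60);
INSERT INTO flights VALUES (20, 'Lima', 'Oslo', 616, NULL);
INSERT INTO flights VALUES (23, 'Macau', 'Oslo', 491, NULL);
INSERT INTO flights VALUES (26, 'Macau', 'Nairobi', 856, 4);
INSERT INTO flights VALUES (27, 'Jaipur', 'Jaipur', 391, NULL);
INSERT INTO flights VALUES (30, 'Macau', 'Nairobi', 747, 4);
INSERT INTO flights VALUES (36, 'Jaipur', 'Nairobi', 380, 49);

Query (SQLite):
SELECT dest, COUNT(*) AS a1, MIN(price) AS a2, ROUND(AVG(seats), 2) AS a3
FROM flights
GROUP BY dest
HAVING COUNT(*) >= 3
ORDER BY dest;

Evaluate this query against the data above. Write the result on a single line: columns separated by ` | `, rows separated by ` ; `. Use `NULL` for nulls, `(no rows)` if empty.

Group flights by dest.
Per group compute: COUNT(*), MIN(price), ROUND(AVG(seats), 2).
HAVING: drop groups with fewer than 3 rows.
  Cairo: ids {7, 11} → COUNT(*)=2, MIN(price)=226, ROUND(AVG(seats), 2)=29
  Jaipur: ids {10, 27} → COUNT(*)=2, MIN(price)=391, ROUND(AVG(seats), 2)=4
  Nairobi: ids {14, 26, 30, 36} → COUNT(*)=4, MIN(price)=380, ROUND(AVG(seats), 2)=27.25
  Oslo: ids {4, 17, 20, 23} → COUNT(*)=4, MIN(price)=491, ROUND(AVG(seats), 2)=52.5

Nairobi | 4 | 380 | 27.25 ; Oslo | 4 | 491 | 52.5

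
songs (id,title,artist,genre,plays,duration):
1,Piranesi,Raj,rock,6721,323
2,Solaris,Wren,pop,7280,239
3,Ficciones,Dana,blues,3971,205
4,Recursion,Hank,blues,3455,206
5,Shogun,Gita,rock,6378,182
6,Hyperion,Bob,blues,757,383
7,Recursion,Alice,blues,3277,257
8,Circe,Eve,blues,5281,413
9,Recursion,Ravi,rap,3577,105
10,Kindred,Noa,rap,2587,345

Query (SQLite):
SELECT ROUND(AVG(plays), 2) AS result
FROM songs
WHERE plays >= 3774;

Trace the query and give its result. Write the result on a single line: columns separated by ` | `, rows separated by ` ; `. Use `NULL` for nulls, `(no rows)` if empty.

Rows where plays >= 3774 → plays values: [6721, 7280, 3971, 6378, 5281].
AVG = 29631 / 5 (rounded to 2 dp).

5926.2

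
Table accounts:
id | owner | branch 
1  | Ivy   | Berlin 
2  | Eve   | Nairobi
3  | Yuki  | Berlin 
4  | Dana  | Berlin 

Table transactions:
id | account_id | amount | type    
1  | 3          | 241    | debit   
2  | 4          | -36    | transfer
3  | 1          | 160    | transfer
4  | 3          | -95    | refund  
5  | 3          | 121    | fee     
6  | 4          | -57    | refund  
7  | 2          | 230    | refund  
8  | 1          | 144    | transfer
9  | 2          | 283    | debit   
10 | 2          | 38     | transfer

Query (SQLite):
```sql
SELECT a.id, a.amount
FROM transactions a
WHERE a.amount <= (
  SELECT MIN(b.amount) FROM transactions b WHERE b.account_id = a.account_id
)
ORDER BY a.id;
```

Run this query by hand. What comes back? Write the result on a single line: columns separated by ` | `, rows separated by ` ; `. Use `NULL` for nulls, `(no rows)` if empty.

4 | -95 ; 6 | -57 ; 8 | 144 ; 10 | 38

For each transactions row a, compute MIN(amount) over rows sharing a.account_id.
Keep row a if a.amount <= that per-group MIN.
  account_id=1: MIN(amount) = 144
  account_id=2: MIN(amount) = 38
  account_id=3: MIN(amount) = -95
  account_id=4: MIN(amount) = -57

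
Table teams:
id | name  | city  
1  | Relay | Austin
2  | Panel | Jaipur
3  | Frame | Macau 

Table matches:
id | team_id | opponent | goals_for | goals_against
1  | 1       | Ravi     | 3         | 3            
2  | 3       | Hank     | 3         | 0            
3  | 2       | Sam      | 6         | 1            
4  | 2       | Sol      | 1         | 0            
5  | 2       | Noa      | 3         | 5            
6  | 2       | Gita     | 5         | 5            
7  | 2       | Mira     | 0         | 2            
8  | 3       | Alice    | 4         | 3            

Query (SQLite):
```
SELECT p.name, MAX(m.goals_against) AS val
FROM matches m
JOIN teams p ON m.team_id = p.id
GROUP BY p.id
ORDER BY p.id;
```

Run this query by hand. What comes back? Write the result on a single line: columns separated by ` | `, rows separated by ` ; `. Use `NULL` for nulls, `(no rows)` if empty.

Relay | 3 ; Panel | 5 ; Frame | 3

Join each matches row to its teams via team_id.
Group joined rows by teams.id; compute MAX(m.goals_against) per group.
  1: ids {1} → MAX(m.goals_against)=3
  2: ids {3, 4, 5, 6, 7} → MAX(m.goals_against)=5
  3: ids {2, 8} → MAX(m.goals_against)=3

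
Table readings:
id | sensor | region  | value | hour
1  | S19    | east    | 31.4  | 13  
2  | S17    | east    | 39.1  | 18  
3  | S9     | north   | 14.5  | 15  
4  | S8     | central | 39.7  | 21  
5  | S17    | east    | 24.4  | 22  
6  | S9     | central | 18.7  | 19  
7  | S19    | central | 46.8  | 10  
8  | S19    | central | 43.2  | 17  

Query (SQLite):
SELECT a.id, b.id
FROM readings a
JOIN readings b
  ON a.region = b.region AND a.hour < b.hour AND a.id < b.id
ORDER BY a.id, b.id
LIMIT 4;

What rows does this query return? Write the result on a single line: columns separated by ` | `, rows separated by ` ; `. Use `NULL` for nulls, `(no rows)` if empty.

1 | 2 ; 1 | 5 ; 2 | 5 ; 7 | 8

Pairs (a,b) with same region, a.hour < b.hour, a.id < b.id.
region groups: central:{4,6,7,8} east:{1,2,5} north:{3}
Ordered by (a.id, b.id); first 4.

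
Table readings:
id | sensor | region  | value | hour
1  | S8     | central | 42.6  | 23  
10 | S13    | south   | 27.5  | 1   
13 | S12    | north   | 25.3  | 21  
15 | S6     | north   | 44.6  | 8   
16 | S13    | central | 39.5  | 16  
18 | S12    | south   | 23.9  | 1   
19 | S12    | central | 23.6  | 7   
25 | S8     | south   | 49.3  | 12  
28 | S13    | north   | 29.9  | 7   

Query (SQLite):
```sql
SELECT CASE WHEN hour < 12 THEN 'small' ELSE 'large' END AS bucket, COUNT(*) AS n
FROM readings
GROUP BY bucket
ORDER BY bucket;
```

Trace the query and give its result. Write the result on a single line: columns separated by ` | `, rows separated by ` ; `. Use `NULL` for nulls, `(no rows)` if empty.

large | 4 ; small | 5

Bucket rows by hour < 12 → 'small' else 'large'; count each bucket.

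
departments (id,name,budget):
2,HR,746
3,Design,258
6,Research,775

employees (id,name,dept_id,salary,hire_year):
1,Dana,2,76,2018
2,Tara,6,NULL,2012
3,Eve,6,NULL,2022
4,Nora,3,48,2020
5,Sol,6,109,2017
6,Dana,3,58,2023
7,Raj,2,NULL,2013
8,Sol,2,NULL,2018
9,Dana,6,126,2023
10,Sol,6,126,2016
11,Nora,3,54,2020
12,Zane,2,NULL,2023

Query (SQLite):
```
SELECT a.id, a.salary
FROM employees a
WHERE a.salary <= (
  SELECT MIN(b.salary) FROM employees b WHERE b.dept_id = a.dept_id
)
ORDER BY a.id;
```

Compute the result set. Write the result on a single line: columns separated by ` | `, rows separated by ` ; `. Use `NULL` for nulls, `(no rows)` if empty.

For each employees row a, compute MIN(salary) over rows sharing a.dept_id.
Keep row a if a.salary <= that per-group MIN.
  dept_id=2: MIN(salary) = 76
  dept_id=3: MIN(salary) = 48
  dept_id=6: MIN(salary) = 109

1 | 76 ; 4 | 48 ; 5 | 109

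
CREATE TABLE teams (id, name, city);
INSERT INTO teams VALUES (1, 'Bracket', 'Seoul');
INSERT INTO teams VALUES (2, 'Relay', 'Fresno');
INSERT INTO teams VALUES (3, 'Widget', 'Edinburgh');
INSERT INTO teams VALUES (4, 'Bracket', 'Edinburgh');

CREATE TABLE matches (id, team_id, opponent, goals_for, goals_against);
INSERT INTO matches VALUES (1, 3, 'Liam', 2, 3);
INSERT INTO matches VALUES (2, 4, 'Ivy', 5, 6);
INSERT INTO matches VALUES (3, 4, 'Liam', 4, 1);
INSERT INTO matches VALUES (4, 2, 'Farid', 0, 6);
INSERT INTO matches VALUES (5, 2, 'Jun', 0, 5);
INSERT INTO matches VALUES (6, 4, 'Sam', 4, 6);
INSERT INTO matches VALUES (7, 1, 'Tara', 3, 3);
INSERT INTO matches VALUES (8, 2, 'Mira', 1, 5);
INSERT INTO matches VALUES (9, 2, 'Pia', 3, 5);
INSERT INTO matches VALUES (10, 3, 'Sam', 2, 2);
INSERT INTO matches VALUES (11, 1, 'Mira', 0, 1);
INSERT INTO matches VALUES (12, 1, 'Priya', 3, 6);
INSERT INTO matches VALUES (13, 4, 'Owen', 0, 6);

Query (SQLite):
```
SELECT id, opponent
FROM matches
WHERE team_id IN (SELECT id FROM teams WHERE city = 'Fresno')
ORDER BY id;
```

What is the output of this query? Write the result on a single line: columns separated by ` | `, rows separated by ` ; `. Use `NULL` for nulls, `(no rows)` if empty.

Inner query: teams.id where city = 'Fresno'.
Outer: keep matches rows whose team_id is in that set.
Inner query → {2}

4 | Farid ; 5 | Jun ; 8 | Mira ; 9 | Pia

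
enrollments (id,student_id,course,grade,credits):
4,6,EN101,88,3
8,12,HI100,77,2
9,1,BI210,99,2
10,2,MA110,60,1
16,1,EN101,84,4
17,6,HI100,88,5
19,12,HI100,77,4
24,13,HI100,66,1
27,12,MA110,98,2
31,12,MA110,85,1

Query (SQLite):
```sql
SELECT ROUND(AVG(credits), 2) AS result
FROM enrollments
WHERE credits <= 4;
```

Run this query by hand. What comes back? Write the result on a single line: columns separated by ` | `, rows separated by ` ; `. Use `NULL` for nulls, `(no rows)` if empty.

Rows where credits <= 4 → credits values: [3, 2, 2, 1, 4, 4, 1, 2, 1].
AVG = 20 / 9 (rounded to 2 dp).

2.22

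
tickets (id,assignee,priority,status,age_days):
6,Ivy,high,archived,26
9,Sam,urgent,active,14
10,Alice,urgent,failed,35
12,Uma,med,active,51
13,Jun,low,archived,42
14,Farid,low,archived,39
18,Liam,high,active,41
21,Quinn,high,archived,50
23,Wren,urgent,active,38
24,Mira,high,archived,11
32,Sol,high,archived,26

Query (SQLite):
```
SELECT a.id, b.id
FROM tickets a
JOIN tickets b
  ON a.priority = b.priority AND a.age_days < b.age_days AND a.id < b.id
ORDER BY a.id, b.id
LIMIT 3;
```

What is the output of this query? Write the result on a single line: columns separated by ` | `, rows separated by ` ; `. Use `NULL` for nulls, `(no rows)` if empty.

6 | 18 ; 6 | 21 ; 9 | 10

Pairs (a,b) with same priority, a.age_days < b.age_days, a.id < b.id.
priority groups: high:{6,18,21,24,32} low:{13,14} med:{12} urgent:{9,10,23}
Ordered by (a.id, b.id); first 3.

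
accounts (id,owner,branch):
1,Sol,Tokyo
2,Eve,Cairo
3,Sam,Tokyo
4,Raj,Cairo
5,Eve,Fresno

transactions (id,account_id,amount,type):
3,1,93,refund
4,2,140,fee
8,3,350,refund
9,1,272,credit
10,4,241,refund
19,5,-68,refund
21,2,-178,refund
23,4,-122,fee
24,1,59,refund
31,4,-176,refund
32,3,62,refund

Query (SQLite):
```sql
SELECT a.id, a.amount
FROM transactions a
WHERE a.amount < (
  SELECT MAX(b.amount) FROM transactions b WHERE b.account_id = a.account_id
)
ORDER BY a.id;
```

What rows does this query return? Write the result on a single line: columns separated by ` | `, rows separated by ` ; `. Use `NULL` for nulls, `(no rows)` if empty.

3 | 93 ; 21 | -178 ; 23 | -122 ; 24 | 59 ; 31 | -176 ; 32 | 62

For each transactions row a, compute MAX(amount) over rows sharing a.account_id.
Keep row a if a.amount < that per-group MAX.
  account_id=1: MAX(amount) = 272
  account_id=2: MAX(amount) = 140
  account_id=3: MAX(amount) = 350
  account_id=4: MAX(amount) = 241
  account_id=5: MAX(amount) = -68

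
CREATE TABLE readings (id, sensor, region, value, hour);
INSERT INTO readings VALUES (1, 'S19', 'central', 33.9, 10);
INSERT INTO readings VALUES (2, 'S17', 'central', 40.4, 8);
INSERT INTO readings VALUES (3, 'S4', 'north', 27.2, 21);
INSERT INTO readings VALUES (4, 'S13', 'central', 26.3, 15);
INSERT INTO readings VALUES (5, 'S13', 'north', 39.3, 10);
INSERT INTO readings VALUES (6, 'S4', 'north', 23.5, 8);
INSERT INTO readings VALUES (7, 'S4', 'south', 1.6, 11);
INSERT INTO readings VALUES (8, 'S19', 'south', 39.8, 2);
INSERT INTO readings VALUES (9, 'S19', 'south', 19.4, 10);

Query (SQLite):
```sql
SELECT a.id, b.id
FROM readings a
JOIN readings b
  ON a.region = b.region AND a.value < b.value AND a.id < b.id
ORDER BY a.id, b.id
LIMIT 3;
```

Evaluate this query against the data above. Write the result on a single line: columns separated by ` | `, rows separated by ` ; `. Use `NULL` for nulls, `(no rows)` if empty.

Pairs (a,b) with same region, a.value < b.value, a.id < b.id.
region groups: central:{1,2,4} north:{3,5,6} south:{7,8,9}
Ordered by (a.id, b.id); first 3.

1 | 2 ; 3 | 5 ; 7 | 8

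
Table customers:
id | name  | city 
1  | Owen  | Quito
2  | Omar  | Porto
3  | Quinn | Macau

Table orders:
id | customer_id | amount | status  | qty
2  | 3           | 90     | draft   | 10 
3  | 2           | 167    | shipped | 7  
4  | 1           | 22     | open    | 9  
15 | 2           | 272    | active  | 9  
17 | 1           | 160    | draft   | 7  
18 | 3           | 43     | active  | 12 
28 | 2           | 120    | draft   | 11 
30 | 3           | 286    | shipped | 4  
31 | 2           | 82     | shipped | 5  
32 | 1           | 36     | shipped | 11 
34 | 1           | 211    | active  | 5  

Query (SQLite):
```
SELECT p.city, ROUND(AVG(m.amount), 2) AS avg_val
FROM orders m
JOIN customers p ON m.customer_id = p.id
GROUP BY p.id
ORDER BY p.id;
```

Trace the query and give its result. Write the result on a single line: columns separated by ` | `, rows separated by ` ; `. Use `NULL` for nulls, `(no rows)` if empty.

Join each orders row to its customers via customer_id.
Group joined rows by customers.id; compute ROUND(AVG(m.amount), 2) per group.
  1: ids {4, 17, 32, 34} → ROUND(AVG(m.amount), 2)=107.25
  2: ids {3, 15, 28, 31} → ROUND(AVG(m.amount), 2)=160.25
  3: ids {2, 18, 30} → ROUND(AVG(m.amount), 2)=139.67

Quito | 107.25 ; Porto | 160.25 ; Macau | 139.67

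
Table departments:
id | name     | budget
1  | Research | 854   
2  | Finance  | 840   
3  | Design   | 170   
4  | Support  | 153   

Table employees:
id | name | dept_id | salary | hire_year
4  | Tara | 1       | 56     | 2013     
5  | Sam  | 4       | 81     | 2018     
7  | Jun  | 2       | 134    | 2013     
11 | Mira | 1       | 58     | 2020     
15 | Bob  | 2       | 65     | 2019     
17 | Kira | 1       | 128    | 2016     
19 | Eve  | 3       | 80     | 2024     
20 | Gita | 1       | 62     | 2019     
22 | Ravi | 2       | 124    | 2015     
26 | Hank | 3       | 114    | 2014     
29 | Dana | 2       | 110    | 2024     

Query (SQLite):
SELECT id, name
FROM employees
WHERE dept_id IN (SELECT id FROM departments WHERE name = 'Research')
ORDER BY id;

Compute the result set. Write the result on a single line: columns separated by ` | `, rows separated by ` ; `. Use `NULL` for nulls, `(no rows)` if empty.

4 | Tara ; 11 | Mira ; 17 | Kira ; 20 | Gita

Inner query: departments.id where name = 'Research'.
Outer: keep employees rows whose dept_id is in that set.
Inner query → {1}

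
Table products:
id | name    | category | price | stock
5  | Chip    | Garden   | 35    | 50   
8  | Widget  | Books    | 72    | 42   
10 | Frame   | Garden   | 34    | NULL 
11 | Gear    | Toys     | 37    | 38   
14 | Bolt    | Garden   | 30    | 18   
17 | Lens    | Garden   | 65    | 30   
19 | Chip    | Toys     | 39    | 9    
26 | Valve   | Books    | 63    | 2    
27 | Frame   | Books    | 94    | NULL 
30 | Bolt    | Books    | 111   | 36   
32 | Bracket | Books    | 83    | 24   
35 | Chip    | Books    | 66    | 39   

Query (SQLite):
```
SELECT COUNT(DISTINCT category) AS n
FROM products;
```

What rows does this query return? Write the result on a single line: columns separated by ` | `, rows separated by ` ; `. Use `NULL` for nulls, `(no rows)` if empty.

3

Count distinct non-NULL category values.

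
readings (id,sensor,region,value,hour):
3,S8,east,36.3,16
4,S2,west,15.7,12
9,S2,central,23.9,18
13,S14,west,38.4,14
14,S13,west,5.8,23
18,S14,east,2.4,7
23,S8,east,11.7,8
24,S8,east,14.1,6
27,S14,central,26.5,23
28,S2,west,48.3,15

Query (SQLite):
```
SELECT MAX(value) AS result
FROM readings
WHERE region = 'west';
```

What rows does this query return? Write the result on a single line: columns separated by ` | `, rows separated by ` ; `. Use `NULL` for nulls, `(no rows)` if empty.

Rows where region='west' → value values: [15.7, 38.4, 5.8, 48.3].
MAX of non-NULL values = 48.3.

48.3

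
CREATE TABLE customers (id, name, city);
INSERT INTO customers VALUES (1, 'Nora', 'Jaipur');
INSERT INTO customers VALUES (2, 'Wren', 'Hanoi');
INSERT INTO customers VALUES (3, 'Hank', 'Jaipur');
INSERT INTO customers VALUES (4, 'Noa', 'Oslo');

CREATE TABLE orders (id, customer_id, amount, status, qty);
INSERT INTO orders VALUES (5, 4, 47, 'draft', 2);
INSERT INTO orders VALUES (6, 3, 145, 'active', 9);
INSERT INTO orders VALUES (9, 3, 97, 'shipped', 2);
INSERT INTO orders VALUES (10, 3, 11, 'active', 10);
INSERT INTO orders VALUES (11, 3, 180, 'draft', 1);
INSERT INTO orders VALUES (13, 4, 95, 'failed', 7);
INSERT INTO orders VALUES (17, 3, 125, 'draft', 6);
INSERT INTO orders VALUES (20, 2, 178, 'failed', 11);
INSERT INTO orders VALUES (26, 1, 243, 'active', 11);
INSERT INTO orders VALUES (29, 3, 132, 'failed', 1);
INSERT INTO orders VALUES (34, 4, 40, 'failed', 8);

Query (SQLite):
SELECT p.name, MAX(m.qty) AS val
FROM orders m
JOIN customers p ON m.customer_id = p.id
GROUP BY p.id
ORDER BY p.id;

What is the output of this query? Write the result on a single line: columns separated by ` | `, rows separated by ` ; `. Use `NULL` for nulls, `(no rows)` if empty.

Nora | 11 ; Wren | 11 ; Hank | 10 ; Noa | 8

Join each orders row to its customers via customer_id.
Group joined rows by customers.id; compute MAX(m.qty) per group.
  1: ids {26} → MAX(m.qty)=11
  2: ids {20} → MAX(m.qty)=11
  3: ids {6, 9, 10, 11, 17, 29} → MAX(m.qty)=10
  4: ids {5, 13, 34} → MAX(m.qty)=8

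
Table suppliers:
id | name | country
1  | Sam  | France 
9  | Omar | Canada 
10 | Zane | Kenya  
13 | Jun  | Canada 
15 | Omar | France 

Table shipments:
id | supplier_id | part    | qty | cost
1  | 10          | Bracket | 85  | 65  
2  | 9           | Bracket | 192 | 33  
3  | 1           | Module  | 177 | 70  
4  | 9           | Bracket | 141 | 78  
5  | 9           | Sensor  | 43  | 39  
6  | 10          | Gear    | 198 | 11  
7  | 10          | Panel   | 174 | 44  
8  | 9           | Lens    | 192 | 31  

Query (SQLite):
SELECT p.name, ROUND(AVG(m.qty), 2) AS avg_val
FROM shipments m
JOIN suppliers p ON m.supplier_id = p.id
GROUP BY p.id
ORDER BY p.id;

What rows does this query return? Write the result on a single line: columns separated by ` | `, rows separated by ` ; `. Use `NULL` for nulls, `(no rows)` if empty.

Sam | 177 ; Omar | 142 ; Zane | 152.33

Join each shipments row to its suppliers via supplier_id.
Group joined rows by suppliers.id; compute ROUND(AVG(m.qty), 2) per group.
  1: ids {3} → ROUND(AVG(m.qty), 2)=177
  9: ids {2, 4, 5, 8} → ROUND(AVG(m.qty), 2)=142
  10: ids {1, 6, 7} → ROUND(AVG(m.qty), 2)=152.33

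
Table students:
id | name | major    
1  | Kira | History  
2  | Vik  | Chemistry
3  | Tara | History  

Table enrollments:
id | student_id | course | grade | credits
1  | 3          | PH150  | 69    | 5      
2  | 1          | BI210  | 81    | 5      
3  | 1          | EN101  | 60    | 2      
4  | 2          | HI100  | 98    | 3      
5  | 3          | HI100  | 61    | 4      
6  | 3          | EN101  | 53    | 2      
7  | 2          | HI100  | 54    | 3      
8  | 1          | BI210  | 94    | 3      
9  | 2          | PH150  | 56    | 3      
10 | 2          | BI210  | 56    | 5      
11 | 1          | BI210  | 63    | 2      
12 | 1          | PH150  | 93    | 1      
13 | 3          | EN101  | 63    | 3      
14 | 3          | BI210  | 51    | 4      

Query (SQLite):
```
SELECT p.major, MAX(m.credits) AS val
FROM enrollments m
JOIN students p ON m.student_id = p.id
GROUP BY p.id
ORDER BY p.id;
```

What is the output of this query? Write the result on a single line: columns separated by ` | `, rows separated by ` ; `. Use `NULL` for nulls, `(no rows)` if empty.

Join each enrollments row to its students via student_id.
Group joined rows by students.id; compute MAX(m.credits) per group.
  1: ids {2, 3, 8, 11, 12} → MAX(m.credits)=5
  2: ids {4, 7, 9, 10} → MAX(m.credits)=5
  3: ids {1, 5, 6, 13, 14} → MAX(m.credits)=5

History | 5 ; Chemistry | 5 ; History | 5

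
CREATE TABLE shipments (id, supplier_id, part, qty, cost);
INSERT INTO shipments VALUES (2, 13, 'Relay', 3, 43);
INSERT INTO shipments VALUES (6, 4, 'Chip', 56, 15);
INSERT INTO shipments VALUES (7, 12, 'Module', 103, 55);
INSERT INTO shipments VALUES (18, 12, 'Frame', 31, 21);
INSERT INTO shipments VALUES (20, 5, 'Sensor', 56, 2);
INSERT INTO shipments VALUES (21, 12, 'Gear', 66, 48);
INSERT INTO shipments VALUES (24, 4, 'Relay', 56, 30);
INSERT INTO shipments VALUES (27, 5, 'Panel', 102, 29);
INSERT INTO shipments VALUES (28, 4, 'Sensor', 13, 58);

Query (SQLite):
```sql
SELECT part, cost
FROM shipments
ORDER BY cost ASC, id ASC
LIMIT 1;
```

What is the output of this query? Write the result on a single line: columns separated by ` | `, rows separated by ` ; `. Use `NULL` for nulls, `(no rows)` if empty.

Sort by cost asc, tiebreak id asc: (2, id=20), (15, id=6), (21, id=18), (29, id=27) …. Take first 1.

Sensor | 2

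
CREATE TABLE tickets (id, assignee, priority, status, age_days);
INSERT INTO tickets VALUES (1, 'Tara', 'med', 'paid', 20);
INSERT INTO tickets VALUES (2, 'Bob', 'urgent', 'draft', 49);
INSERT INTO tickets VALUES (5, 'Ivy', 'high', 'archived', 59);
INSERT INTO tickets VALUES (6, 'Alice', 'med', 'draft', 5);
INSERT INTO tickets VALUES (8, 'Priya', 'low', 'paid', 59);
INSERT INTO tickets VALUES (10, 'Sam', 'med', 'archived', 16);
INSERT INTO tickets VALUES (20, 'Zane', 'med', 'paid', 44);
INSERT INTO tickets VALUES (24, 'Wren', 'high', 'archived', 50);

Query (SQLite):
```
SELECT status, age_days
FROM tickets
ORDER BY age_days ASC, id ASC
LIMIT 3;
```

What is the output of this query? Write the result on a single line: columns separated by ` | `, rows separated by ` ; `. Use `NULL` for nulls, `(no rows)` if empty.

draft | 5 ; archived | 16 ; paid | 20

Sort by age_days asc, tiebreak id asc: (5, id=6), (16, id=10), (20, id=1), (44, id=20), (49, id=2), (50, id=24) …. Take first 3.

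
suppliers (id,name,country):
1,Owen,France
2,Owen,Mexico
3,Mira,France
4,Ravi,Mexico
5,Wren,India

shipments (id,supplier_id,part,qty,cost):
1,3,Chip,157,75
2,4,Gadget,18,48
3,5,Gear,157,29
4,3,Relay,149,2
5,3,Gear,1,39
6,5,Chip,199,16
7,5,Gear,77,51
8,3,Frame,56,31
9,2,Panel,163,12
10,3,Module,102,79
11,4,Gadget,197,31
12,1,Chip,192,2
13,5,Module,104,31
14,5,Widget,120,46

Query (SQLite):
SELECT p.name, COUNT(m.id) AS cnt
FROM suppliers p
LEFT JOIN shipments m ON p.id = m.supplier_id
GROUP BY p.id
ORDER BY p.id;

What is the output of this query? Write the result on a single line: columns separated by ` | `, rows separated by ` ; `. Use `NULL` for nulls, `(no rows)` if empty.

Owen | 1 ; Owen | 1 ; Mira | 5 ; Ravi | 2 ; Wren | 5

LEFT JOIN keeps every suppliers row; unmatched ones get NULL for shipments columns.
Group by suppliers.id and compute COUNT(m.id). COUNT(col) of an all-NULL group is 0.
  1: ids {12} → COUNT(m.id)=1
  2: ids {9} → COUNT(m.id)=1
  3: ids {1, 4, 5, 8, 10} → COUNT(m.id)=5
  4: ids {2, 11} → COUNT(m.id)=2
  5: ids {3, 6, 7, 13, 14} → COUNT(m.id)=5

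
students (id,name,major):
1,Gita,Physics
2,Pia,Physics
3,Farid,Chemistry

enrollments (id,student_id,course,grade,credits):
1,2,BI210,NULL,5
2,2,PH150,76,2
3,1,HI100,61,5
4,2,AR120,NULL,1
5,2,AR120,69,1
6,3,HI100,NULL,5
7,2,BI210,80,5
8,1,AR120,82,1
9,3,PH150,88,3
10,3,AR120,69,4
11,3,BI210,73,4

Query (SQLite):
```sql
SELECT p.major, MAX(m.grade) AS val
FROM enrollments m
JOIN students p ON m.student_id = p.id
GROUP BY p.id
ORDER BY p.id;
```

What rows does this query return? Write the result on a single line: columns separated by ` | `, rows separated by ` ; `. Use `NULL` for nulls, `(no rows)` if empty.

Physics | 82 ; Physics | 80 ; Chemistry | 88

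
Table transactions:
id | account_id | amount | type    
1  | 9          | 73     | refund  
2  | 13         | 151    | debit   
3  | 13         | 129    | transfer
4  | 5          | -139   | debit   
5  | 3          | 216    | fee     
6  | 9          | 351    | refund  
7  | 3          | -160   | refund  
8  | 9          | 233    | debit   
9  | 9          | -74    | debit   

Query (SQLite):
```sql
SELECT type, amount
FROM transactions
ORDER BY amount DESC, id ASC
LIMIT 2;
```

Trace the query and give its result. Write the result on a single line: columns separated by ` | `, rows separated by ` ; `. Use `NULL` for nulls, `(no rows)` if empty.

refund | 351 ; debit | 233

Sort by amount desc, tiebreak id asc: (351, id=6), (233, id=8), (216, id=5), (151, id=2), (129, id=3) …. Take first 2.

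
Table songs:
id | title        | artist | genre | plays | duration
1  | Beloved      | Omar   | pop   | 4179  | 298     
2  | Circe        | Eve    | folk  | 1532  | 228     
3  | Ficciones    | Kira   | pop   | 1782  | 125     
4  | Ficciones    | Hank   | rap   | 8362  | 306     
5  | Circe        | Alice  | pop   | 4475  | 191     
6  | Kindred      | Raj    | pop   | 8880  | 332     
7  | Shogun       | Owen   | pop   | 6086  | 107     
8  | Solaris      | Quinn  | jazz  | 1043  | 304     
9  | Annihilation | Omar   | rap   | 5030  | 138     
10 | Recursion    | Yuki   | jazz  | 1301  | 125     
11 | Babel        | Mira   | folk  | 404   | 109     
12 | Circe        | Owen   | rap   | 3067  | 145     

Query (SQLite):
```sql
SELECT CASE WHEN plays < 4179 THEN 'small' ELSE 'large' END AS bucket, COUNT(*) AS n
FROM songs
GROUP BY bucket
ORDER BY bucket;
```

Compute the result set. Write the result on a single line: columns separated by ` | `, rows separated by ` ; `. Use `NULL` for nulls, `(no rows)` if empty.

Bucket rows by plays < 4179 → 'small' else 'large'; count each bucket.

large | 6 ; small | 6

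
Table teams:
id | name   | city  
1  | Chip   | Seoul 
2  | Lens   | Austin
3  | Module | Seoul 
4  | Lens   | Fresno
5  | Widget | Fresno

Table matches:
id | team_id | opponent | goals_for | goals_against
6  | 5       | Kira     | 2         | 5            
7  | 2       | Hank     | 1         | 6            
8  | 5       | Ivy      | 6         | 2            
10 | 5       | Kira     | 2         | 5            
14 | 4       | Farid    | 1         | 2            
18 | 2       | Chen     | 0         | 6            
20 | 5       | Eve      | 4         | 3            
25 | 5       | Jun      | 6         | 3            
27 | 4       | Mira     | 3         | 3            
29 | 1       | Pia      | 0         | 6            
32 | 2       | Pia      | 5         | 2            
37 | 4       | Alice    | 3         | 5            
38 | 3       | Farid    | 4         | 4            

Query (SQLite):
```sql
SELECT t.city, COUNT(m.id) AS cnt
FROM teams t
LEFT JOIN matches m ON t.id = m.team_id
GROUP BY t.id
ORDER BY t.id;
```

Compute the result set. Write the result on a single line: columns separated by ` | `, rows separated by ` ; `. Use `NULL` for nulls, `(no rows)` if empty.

LEFT JOIN keeps every teams row; unmatched ones get NULL for matches columns.
Group by teams.id and compute COUNT(m.id). COUNT(col) of an all-NULL group is 0.
  1: ids {29} → COUNT(m.id)=1
  2: ids {7, 18, 32} → COUNT(m.id)=3
  3: ids {38} → COUNT(m.id)=1
  4: ids {14, 27, 37} → COUNT(m.id)=3
  5: ids {6, 8, 10, 20, 25} → COUNT(m.id)=5

Seoul | 1 ; Austin | 3 ; Seoul | 1 ; Fresno | 3 ; Fresno | 5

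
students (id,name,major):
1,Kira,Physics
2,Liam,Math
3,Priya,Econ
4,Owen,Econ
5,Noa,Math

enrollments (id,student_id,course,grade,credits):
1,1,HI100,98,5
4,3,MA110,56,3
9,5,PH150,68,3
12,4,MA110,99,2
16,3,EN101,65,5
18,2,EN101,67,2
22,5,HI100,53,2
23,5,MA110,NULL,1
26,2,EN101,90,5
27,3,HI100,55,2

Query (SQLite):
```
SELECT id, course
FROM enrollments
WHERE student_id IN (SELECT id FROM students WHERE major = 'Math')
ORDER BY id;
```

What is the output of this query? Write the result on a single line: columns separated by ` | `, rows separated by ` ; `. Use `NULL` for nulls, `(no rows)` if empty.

Inner query: students.id where major = 'Math'.
Outer: keep enrollments rows whose student_id is in that set.
Inner query → {2, 5}

9 | PH150 ; 18 | EN101 ; 22 | HI100 ; 23 | MA110 ; 26 | EN101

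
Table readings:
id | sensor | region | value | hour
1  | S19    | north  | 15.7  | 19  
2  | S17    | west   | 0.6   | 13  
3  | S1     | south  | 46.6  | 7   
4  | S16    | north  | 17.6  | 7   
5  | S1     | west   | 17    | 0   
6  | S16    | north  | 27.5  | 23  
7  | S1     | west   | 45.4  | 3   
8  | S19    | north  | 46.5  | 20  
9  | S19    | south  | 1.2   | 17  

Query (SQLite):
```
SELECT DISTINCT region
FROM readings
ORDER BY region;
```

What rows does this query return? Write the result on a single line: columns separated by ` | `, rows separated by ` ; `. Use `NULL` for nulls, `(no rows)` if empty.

north ; south ; west

Collect distinct region values from readings.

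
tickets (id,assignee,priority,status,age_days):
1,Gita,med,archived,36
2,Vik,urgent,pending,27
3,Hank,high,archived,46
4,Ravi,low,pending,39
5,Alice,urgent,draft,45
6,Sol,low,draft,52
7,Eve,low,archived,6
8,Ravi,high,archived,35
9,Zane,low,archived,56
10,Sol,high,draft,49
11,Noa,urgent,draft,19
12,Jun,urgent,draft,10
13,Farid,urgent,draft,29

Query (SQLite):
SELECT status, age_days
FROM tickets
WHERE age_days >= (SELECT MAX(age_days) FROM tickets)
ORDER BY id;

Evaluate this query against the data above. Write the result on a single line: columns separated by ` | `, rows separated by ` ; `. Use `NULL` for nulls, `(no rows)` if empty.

Scalar subquery: MAX(age_days) over all tickets rows = 56.
Keep rows where age_days >= that value.

archived | 56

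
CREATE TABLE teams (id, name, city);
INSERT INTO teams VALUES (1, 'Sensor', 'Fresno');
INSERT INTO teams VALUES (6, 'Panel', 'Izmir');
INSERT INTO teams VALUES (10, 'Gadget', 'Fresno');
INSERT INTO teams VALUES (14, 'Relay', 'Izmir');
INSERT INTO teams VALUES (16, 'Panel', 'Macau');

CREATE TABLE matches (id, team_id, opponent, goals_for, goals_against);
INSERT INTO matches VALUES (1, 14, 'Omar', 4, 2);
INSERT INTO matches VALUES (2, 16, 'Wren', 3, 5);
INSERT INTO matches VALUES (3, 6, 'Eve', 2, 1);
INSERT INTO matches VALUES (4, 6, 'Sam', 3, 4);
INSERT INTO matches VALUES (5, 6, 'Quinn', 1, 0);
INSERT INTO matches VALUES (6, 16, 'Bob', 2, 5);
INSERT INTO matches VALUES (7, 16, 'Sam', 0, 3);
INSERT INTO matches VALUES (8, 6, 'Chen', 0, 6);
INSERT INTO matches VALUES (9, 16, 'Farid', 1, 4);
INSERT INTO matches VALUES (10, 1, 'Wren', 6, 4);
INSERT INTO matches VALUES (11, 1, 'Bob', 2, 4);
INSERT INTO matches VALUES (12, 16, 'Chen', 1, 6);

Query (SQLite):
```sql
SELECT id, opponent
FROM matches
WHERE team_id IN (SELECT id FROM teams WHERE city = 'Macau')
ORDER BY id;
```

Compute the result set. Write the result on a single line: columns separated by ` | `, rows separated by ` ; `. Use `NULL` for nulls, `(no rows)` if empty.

2 | Wren ; 6 | Bob ; 7 | Sam ; 9 | Farid ; 12 | Chen

Inner query: teams.id where city = 'Macau'.
Outer: keep matches rows whose team_id is in that set.
Inner query → {16}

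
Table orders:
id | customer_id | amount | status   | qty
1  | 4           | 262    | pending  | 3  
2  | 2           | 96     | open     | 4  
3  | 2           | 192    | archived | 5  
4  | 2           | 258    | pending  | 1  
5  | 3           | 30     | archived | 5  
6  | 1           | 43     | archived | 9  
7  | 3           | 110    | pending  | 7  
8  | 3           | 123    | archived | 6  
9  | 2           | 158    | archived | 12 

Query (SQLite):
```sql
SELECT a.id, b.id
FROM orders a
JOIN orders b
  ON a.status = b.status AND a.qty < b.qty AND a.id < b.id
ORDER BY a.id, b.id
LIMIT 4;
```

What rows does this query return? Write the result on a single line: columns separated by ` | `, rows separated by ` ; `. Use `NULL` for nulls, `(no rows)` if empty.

1 | 7 ; 3 | 6 ; 3 | 8 ; 3 | 9

Pairs (a,b) with same status, a.qty < b.qty, a.id < b.id.
status groups: archived:{3,5,6,8,9} open:{2} pending:{1,4,7}
Ordered by (a.id, b.id); first 4.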